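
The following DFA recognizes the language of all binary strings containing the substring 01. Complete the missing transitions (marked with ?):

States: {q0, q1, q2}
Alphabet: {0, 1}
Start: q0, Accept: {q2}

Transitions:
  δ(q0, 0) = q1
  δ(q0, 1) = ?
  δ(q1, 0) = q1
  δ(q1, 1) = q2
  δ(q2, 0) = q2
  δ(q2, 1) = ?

What each state remembers (consistent with the given transitions and accept states):
  q0: 01 not seen yet and the last symbol was not 0
  q1: 01 not seen yet and the last symbol was 0
  q2: the substring 01 has already been seen
Filling in the missing entries:
  δ(q0, 1): in q0 (01 not seen yet and the last symbol was not 0), after reading 1 we have: 01 not seen yet and the last symbol was not 0 → q0
  δ(q2, 1): in q2 (the substring 01 has already been seen), after reading 1 we have: the substring 01 has already been seen → q2

Final answer: δ(q0, 1) = q0; δ(q2, 1) = q2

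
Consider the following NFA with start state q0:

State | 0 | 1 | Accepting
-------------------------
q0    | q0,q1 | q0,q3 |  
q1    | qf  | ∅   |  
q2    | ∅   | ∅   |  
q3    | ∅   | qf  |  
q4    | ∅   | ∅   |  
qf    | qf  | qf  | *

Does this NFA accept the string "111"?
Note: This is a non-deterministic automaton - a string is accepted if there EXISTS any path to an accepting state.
Track the set of states the NFA could be in: start {q0}
Read '1': {q0} → {q0, q3}
Read '1': {q0, q3} → {q0, q3, qf}
Read '1': {q0, q3, qf} → {q0, q3, qf}
Final set {q0, q3, qf} contains accepting state(s) {qf} → accepted.

Final answer: Yes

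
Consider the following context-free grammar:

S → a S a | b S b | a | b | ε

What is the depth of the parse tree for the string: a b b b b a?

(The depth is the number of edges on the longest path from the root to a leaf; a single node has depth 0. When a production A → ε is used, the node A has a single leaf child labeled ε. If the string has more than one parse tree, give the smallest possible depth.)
The string has even length 6, so its (unique) parse tree peels off matching outer symbols: S → a S a, S → b S b, S → b S b, and finally S → ε for the empty middle.
The S nodes are at depths 0..3; the ε leaf under the innermost S is at depth 4 (terminal leaves are at depths 1..3).
Depth = 4.

Final answer: 4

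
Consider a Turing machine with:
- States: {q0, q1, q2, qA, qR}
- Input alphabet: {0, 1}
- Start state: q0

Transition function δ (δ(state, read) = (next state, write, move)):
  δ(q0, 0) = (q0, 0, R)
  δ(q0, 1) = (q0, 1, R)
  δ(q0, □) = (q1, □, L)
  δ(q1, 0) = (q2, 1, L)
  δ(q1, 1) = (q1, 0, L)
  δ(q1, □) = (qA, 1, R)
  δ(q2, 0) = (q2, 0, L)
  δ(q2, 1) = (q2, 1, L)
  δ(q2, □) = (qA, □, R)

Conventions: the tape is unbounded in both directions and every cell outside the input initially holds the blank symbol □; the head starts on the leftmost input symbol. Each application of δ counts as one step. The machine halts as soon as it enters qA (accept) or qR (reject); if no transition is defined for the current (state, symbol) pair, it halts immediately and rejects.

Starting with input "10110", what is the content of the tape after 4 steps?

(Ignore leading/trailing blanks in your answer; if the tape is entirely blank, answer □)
Step 0: [q0]10110 (head at position 0)
Step 1: δ(q0, 1) = (q0, 1, R)  ⊢  1[q0]0110 (head at position 1)
Step 2: δ(q0, 0) = (q0, 0, R)  ⊢  10[q0]110 (head at position 2)
Step 3: δ(q0, 1) = (q0, 1, R)  ⊢  101[q0]10 (head at position 3)
Step 4: δ(q0, 1) = (q0, 1, R)  ⊢  1011[q0]0 (head at position 4)
Tape after 4 steps (ignoring surrounding blanks): 10110

Final answer: Tape: 10110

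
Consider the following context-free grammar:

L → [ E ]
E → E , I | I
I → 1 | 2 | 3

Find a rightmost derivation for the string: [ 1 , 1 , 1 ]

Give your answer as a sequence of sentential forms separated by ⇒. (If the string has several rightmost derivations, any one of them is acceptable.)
Start with L.
Step 1: the rightmost non-terminal is L; apply L → [ E ]:  [ E ]
Step 2: the rightmost non-terminal is E; apply E → E , I:  [ E , I ]
Step 3: the rightmost non-terminal is I; apply I → 1:  [ E , 1 ]
Step 4: the rightmost non-terminal is E; apply E → E , I:  [ E , I , 1 ]
Step 5: the rightmost non-terminal is I; apply I → 1:  [ E , 1 , 1 ]
Step 6: the rightmost non-terminal is E; apply E → I:  [ I , 1 , 1 ]
Step 7: the rightmost non-terminal is I; apply I → 1:  [ 1 , 1 , 1 ]

Final answer: L ⇒ [ E ] ⇒ [ E , I ] ⇒ [ E , 1 ] ⇒ [ E , I , 1 ] ⇒ [ E , 1 , 1 ] ⇒ [ I , 1 , 1 ] ⇒ [ 1 , 1 , 1 ]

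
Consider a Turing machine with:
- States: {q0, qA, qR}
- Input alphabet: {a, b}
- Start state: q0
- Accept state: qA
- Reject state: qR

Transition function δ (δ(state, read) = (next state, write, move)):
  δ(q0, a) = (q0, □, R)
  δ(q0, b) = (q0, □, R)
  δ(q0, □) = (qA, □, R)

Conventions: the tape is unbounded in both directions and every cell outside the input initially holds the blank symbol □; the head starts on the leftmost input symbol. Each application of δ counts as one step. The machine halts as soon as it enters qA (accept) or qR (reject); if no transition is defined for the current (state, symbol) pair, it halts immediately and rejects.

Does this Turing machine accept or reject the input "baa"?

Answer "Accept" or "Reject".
Step 0: [q0]baa (head at position 0)
Step 1: δ(q0, b) = (q0, □, R)  ⊢  □[q0]aa (head at position 1)
Step 2: δ(q0, a) = (q0, □, R)  ⊢  □□[q0]a (head at position 2)
Step 3: δ(q0, a) = (q0, □, R)  ⊢  □□□[q0]□ (head at position 3)
Step 4: δ(q0, □) = (qA, □, R)  ⊢  □□□□[qA]□ (head at position 4)
The machine is in qA, so it halts and accepts.

Final answer: Accept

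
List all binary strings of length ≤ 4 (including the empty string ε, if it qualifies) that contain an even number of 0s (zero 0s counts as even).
Checking every binary string of length 0 to 4:
  Length 0: accepted: ε | rejected: (none)
  Length 1: accepted: 1 | rejected: 0
  Length 2: accepted: 00, 11 | rejected: 01, 10
  Length 3: accepted: 001, 010, 100, 111 | rejected: 000, 011, 101, 110
  Length 4: accepted: 0000, 0011, 0101, 0110, 1001, 1010, 1100, 1111 | rejected: 0001, 0010, 0100, 0111, 1000, 1011, 1101, 1110
Total: 16 string(s).

Final answer: ε, 1, 00, 11, 001, 010, 100, 111, 0000, 0011, 0101, 0110, 1001, 1010, 1100, 1111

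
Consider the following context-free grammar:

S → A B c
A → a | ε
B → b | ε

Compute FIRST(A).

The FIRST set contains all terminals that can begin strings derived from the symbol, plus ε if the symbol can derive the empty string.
A → a contributes a; A → ε makes A nullable, contributing ε. FIRST(A) = {a, ε}.

Final answer: {a, ε}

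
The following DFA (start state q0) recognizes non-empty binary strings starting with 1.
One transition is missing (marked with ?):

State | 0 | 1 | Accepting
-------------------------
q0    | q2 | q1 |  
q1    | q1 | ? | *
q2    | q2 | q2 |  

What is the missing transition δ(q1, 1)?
q1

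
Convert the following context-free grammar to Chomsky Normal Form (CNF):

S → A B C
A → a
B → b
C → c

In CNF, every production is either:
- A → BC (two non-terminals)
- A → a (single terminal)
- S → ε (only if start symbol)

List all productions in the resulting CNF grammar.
The grammar has no ε-productions or unit productions to eliminate.
A → a is already in CNF (single terminal) – keep it.
B → b is already in CNF (single terminal) – keep it.
C → c is already in CNF (single terminal) – keep it.
S → A B C has 3 symbols on the right: break it into binary productions S → A X0, X0 → B C.
Resulting CNF grammar (5 productions): A → a; B → b; C → c; S → A X0; X0 → B C

Final answer: A → a; B → b; C → c; S → A X0; X0 → B C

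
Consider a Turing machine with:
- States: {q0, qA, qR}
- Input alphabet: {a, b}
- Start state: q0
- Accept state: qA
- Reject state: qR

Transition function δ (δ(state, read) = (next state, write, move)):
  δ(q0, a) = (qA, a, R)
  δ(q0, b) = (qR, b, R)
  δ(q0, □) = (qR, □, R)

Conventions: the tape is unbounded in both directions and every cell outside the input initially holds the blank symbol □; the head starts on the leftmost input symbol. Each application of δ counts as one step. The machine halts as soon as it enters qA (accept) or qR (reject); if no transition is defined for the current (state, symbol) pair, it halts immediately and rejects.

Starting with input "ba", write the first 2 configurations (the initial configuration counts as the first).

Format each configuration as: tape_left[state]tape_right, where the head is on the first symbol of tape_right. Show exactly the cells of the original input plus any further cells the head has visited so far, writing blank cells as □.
Step 0: [q0]ba (head at position 0)
Step 1: δ(q0, b) = (qR, b, R)  ⊢  b[qR]a (head at position 1)

Final answer: [q0]ba ⊢ b[qR]a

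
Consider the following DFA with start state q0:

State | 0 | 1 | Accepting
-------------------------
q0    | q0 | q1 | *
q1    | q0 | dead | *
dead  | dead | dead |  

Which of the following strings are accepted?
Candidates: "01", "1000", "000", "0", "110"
"01": q0 → q0 → q1; q1 is accepting → accepted
"1000": q0 → q1 → q0 → q0 → q0; q0 is accepting → accepted
"000": q0 → q0 → q0 → q0; q0 is accepting → accepted
"0": q0 → q0; q0 is accepting → accepted
"110": q0 → q1 → dead → dead; dead is not accepting → rejected

Final answer: "01", "1000", "000", "0"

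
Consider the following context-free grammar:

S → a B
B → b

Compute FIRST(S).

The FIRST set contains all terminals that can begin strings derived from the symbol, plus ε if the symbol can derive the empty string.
S has the single production S → a B, whose right-hand side begins with the terminal a. So FIRST(S) = {a}.

Final answer: {a}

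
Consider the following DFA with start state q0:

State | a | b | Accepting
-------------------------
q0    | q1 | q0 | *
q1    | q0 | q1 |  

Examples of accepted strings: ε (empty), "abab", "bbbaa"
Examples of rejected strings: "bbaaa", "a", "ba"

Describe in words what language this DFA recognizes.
strings over {a,b} with an even number of a's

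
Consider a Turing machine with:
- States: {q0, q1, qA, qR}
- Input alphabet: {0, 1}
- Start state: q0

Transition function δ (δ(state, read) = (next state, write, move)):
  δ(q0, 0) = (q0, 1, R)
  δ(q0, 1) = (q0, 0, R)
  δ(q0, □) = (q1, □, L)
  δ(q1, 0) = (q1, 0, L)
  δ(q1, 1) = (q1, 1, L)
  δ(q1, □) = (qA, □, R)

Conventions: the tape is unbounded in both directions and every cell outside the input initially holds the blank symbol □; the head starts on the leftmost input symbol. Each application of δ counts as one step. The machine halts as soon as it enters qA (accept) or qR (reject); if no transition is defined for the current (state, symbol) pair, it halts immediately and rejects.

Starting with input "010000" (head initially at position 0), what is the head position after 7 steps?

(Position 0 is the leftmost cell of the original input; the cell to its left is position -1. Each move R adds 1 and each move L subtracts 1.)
Step 0: [q0]010000 (head at position 0)
Step 1: δ(q0, 0) = (q0, 1, R)  ⊢  1[q0]10000 (head at position 1)
Step 2: δ(q0, 1) = (q0, 0, R)  ⊢  10[q0]0000 (head at position 2)
Step 3: δ(q0, 0) = (q0, 1, R)  ⊢  101[q0]000 (head at position 3)
Step 4: δ(q0, 0) = (q0, 1, R)  ⊢  1011[q0]00 (head at position 4)
Step 5: δ(q0, 0) = (q0, 1, R)  ⊢  10111[q0]0 (head at position 5)
Step 6: δ(q0, 0) = (q0, 1, R)  ⊢  101111[q0]□ (head at position 6)
Step 7: δ(q0, □) = (q1, □, L)  ⊢  10111[q1]1□ (head at position 5)
Head position after 7 steps: 5

Final answer: Position 5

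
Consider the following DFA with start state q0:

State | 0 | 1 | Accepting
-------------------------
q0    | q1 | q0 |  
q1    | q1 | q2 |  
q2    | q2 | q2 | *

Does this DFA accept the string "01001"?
Start in q0.
Read '0': q0 → q1
Read '1': q1 → q2
Read '0': q2 → q2
Read '0': q2 → q2
Read '1': q2 → q2
Final state q2 is accepting, so the string is accepted.

Final answer: Yes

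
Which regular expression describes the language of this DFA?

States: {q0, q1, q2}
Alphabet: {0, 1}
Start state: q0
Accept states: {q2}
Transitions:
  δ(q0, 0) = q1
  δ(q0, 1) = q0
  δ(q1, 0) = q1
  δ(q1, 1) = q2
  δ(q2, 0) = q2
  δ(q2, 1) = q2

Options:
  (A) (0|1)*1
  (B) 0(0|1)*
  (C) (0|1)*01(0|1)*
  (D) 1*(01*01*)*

Testing sample strings against the DFA:
  '01110' -> accepted
  '0010' -> accepted
  '111' -> rejected
  '11' -> rejected
Checking each option for a counterexample:
  (A) (0|1)*1: '1' is rejected by the DFA but matches the regex → eliminated
  (B) 0(0|1)*: '0' is rejected by the DFA but matches the regex → eliminated
  (C) (0|1)*01(0|1)*: agrees with the DFA on all strings of length ≤ 4
  (D) 1*(01*01*)*: ε is rejected by the DFA but matches the regex → eliminated
Only (C) (0|1)*01(0|1)* is consistent with the DFA.

Final answer: (C) (0|1)*01(0|1)*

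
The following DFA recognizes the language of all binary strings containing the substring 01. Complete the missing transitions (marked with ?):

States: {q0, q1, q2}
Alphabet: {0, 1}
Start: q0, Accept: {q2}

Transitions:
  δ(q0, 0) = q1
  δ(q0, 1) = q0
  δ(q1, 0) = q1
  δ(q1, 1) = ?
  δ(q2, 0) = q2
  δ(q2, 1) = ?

What each state remembers (consistent with the given transitions and accept states):
  q0: 01 not seen yet and the last symbol was not 0
  q1: 01 not seen yet and the last symbol was 0
  q2: the substring 01 has already been seen
Filling in the missing entries:
  δ(q1, 1): in q1 (01 not seen yet and the last symbol was 0), after reading 1 we have: the substring 01 has already been seen → q2
  δ(q2, 1): in q2 (the substring 01 has already been seen), after reading 1 we have: the substring 01 has already been seen → q2

Final answer: δ(q1, 1) = q2; δ(q2, 1) = q2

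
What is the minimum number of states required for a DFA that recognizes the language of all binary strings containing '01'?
Language: binary strings containing '01'
Lower bound (Myhill–Nerode): the prefixes ε, 0, 01 are pairwise distinguishable:
  ε vs 01: suffix ε distinguishes them (ε is rejected, 01 is accepted)
  0 vs 01: suffix ε distinguishes them (0 is rejected, 01 is accepted)
  ε vs 0: suffix 1 distinguishes them (ε·1 = 1 is rejected, 0·1 = 01 is accepted)
So any DFA needs at least 3 states.
Upper bound: a DFA with 3 states exists (one state per class above: 'no progress', 'last symbol 0', and 'seen 01' (accepting sink)).
Minimum states: 3

Final answer: 3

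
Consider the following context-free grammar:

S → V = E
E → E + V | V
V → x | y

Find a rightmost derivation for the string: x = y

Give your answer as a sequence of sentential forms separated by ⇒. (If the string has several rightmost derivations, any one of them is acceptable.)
Start with S.
Step 1: the rightmost non-terminal is S; apply S → V = E:  V = E
Step 2: the rightmost non-terminal is E; apply E → V:  V = V
Step 3: the rightmost non-terminal is V; apply V → y:  V = y
Step 4: the rightmost non-terminal is V; apply V → x:  x = y

Final answer: S ⇒ V = E ⇒ V = V ⇒ V = y ⇒ x = y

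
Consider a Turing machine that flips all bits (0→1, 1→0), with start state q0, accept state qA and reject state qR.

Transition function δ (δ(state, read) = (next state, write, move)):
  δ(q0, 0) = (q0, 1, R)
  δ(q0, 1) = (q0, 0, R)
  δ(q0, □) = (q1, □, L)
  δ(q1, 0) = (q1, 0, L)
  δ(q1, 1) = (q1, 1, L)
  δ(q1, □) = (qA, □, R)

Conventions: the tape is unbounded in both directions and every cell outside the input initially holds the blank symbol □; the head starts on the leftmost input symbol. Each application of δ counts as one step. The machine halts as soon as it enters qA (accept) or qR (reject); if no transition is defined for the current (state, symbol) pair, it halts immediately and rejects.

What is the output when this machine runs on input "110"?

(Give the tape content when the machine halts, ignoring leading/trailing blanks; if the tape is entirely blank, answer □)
Step 0: [q0]110 (head at position 0)
Step 1: δ(q0, 1) = (q0, 0, R)  ⊢  0[q0]10 (head at position 1)
Step 2: δ(q0, 1) = (q0, 0, R)  ⊢  00[q0]0 (head at position 2)
Step 3: δ(q0, 0) = (q0, 1, R)  ⊢  001[q0]□ (head at position 3)
Step 4: δ(q0, □) = (q1, □, L)  ⊢  00[q1]1□ (head at position 2)
Step 5: δ(q1, 1) = (q1, 1, L)  ⊢  0[q1]01□ (head at position 1)
Step 6: δ(q1, 0) = (q1, 0, L)  ⊢  [q1]001□ (head at position 0)
Step 7: δ(q1, 0) = (q1, 0, L)  ⊢  [q1]□001□ (head at position -1)
Step 8: δ(q1, □) = (qA, □, R)  ⊢  □[qA]001□ (head at position 0)
The machine is in qA, so it halts and accepts.
Tape content when halted (ignoring surrounding blanks): 001

Final answer: Output: 001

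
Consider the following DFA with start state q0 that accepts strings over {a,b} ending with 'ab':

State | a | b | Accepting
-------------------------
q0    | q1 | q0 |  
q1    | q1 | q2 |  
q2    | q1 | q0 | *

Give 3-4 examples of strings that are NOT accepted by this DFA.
Any strings that end in a non-accepting state work; for example:
"aba": q0 → q1 → q2 → q1; q1 is not accepting → rejected
"bbb": q0 → q0 → q0 → q0; q0 is not accepting → rejected
"abba": q0 → q1 → q2 → q0 → q1; q1 is not accepting → rejected
"babb": q0 → q0 → q1 → q2 → q0; q0 is not accepting → rejected

Final answer: "aba", "bbb", "abba", "babb"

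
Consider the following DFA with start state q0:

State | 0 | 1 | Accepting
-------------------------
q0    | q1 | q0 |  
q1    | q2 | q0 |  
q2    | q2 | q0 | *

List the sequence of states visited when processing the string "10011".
q0 → q0 → q1 → q2 → q0 → q0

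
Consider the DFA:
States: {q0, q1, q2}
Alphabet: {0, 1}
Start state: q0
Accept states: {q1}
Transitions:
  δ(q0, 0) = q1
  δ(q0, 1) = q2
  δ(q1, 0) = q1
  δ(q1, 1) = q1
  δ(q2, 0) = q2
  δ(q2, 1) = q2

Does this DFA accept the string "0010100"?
Processing string "0010100":
  q0 --0--> q1
  q1 --0--> q1
  q1 --1--> q1
  q1 --0--> q1
  q1 --1--> q1
  q1 --0--> q1
  q1 --0--> q1
Final state: q1
Accept states: {q1}
q1 is an accept state, so the string is accepted.

Final answer: Yes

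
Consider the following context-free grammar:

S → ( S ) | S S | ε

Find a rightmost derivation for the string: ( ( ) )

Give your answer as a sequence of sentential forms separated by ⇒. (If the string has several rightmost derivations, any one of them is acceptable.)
Start with S.
Step 1: the rightmost non-terminal is S; apply S → ( S ):  ( S )
Step 2: the rightmost non-terminal is S; apply S → ( S ):  ( ( S ) )
Step 3: the rightmost non-terminal is S; apply S → ε:  ( ( ) )

Final answer: S ⇒ ( S ) ⇒ ( ( S ) ) ⇒ ( ( ) )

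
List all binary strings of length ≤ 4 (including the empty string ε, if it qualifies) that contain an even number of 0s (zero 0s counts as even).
Checking every binary string of length 0 to 4:
  Length 0: accepted: ε | rejected: (none)
  Length 1: accepted: 1 | rejected: 0
  Length 2: accepted: 00, 11 | rejected: 01, 10
  Length 3: accepted: 001, 010, 100, 111 | rejected: 000, 011, 101, 110
  Length 4: accepted: 0000, 0011, 0101, 0110, 1001, 1010, 1100, 1111 | rejected: 0001, 0010, 0100, 0111, 1000, 1011, 1101, 1110
Total: 16 string(s).

Final answer: ε, 1, 00, 11, 001, 010, 100, 111, 0000, 0011, 0101, 0110, 1001, 1010, 1100, 1111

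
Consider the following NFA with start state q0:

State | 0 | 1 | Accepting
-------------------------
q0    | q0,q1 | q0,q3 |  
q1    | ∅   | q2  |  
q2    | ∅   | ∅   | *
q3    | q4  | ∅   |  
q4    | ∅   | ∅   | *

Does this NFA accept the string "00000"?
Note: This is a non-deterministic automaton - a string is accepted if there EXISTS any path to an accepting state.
Track the set of states the NFA could be in: start {q0}
Read '0': {q0} → {q0, q1}
Read '0': {q0, q1} → {q0, q1}
Read '0': {q0, q1} → {q0, q1}
Read '0': {q0, q1} → {q0, q1}
Read '0': {q0, q1} → {q0, q1}
Final set {q0, q1} contains no accepting state → rejected.

Final answer: No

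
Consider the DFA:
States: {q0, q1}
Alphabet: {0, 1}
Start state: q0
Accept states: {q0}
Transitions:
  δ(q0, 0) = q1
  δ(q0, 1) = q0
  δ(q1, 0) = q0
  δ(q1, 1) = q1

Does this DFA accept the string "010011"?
Processing string "010011":
  q0 --0--> q1
  q1 --1--> q1
  q1 --0--> q0
  q0 --0--> q1
  q1 --1--> q1
  q1 --1--> q1
Final state: q1
Accept states: {q0}
q1 is not an accept state, so the string is rejected.

Final answer: No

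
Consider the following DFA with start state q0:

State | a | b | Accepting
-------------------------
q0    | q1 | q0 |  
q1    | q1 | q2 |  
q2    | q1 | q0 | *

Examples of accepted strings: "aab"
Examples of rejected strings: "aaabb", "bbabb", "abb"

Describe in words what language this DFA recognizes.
strings over {a,b} ending with 'ab'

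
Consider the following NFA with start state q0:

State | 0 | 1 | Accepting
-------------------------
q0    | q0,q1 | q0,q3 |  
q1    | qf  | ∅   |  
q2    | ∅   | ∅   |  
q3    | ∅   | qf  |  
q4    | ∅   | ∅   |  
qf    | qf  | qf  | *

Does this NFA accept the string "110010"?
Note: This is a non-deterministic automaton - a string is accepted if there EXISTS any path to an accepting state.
Track the set of states the NFA could be in: start {q0}
Read '1': {q0} → {q0, q3}
Read '1': {q0, q3} → {q0, q3, qf}
Read '0': {q0, q3, qf} → {q0, q1, qf}
Read '0': {q0, q1, qf} → {q0, q1, qf}
Read '1': {q0, q1, qf} → {q0, q3, qf}
Read '0': {q0, q3, qf} → {q0, q1, qf}
Final set {q0, q1, qf} contains accepting state(s) {qf} → accepted.

Final answer: Yes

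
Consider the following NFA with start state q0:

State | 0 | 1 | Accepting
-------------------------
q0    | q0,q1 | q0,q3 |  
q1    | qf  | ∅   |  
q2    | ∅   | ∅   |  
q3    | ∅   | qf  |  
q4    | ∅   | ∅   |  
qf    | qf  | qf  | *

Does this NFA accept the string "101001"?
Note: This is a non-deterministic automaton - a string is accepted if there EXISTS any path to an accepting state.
Track the set of states the NFA could be in: start {q0}
Read '1': {q0} → {q0, q3}
Read '0': {q0, q3} → {q0, q1}
Read '1': {q0, q1} → {q0, q3}
Read '0': {q0, q3} → {q0, q1}
Read '0': {q0, q1} → {q0, q1, qf}
Read '1': {q0, q1, qf} → {q0, q3, qf}
Final set {q0, q3, qf} contains accepting state(s) {qf} → accepted.

Final answer: Yes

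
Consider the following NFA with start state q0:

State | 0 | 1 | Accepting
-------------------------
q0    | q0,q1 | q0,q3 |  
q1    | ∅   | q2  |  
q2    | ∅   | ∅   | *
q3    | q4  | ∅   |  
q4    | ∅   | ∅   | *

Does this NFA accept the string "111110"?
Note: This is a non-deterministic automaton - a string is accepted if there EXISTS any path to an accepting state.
Track the set of states the NFA could be in: start {q0}
Read '1': {q0} → {q0, q3}
Read '1': {q0, q3} → {q0, q3}
Read '1': {q0, q3} → {q0, q3}
Read '1': {q0, q3} → {q0, q3}
Read '1': {q0, q3} → {q0, q3}
Read '0': {q0, q3} → {q0, q1, q4}
Final set {q0, q1, q4} contains accepting state(s) {q4} → accepted.

Final answer: Yes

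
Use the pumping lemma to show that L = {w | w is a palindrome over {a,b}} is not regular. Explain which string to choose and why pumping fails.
Language: L = {w | w is a palindrome over {a,b}} (strings that read the same forwards and backwards)
Step 1: Assume for contradiction that L is regular, with pumping length p.
Step 2: Choose s = a^p b a^p. Then s ∈ L (it reads the same forwards and backwards) and |s| ≥ p.
Step 3: Consider any decomposition s = xyz with |xy| ≤ p and |y| > 0. Since |xy| ≤ p and the first p symbols of s are all a's, y = a^k for some k with 1 ≤ k ≤ p.
Step 4: Pumping up (i = 2): xy²z = a^(p+k) b a^p. Its reverse is a^p b a^(p+k) ≠ a^(p+k) b a^p (the single b is no longer in the middle), so xy²z is not a palindrome and xy²z ∉ L.
This contradicts the pumping lemma, so L is not regular.

Final answer: Choose s = a^p b a^p. Since |xy| ≤ p, y = a^k with k ≥ 1. Then xy²z = a^(p+k) b a^p is not a palindrome, so ∉ L.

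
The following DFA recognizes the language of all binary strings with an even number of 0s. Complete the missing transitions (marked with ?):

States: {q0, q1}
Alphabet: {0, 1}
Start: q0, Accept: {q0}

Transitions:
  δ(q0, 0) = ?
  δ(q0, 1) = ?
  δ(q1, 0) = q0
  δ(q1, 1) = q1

What each state remembers (consistent with the given transitions and accept states):
  q0: an even number of 0s has been read so far
  q1: an odd number of 0s has been read so far
Filling in the missing entries:
  δ(q0, 0): in q0 (an even number of 0s has been read so far), after reading 0 we have: an odd number of 0s has been read so far → q1
  δ(q0, 1): in q0 (an even number of 0s has been read so far), after reading 1 we have: an even number of 0s has been read so far → q0

Final answer: δ(q0, 0) = q1; δ(q0, 1) = q0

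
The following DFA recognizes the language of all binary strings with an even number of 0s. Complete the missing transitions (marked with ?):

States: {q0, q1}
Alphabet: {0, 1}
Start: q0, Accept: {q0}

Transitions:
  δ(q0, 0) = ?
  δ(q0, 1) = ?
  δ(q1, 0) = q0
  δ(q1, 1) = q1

What each state remembers (consistent with the given transitions and accept states):
  q0: an even number of 0s has been read so far
  q1: an odd number of 0s has been read so far
Filling in the missing entries:
  δ(q0, 0): in q0 (an even number of 0s has been read so far), after reading 0 we have: an odd number of 0s has been read so far → q1
  δ(q0, 1): in q0 (an even number of 0s has been read so far), after reading 1 we have: an even number of 0s has been read so far → q0

Final answer: δ(q0, 0) = q1; δ(q0, 1) = q0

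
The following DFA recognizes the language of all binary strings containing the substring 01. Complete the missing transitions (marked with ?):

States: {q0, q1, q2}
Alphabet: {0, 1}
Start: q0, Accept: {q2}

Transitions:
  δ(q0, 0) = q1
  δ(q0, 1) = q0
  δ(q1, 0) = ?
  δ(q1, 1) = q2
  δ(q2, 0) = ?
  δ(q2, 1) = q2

What each state remembers (consistent with the given transitions and accept states):
  q0: 01 not seen yet and the last symbol was not 0
  q1: 01 not seen yet and the last symbol was 0
  q2: the substring 01 has already been seen
Filling in the missing entries:
  δ(q1, 0): in q1 (01 not seen yet and the last symbol was 0), after reading 0 we have: 01 not seen yet and the last symbol was 0 → q1
  δ(q2, 0): in q2 (the substring 01 has already been seen), after reading 0 we have: the substring 01 has already been seen → q2

Final answer: δ(q1, 0) = q1; δ(q2, 0) = q2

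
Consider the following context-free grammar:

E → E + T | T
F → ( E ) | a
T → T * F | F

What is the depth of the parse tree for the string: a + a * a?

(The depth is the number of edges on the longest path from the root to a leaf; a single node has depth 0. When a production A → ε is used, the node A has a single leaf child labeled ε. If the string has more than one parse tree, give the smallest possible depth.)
The grammar is unambiguous; the parse tree of a + a * a is:
E → E + T at the root (depth 0).
  Left E (depth 1) → T (2) → F (3) → a (4).
  Right T (depth 1) → T * F; that T (2) → F (3) → a (4); F (2) → a (3).
The longest root-to-leaf paths have 4 edges.
Depth = 4.

Final answer: 4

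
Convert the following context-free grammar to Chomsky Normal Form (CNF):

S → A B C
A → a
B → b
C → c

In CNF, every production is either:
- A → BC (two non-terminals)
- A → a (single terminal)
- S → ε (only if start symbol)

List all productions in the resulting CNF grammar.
The grammar has no ε-productions or unit productions to eliminate.
A → a is already in CNF (single terminal) – keep it.
B → b is already in CNF (single terminal) – keep it.
C → c is already in CNF (single terminal) – keep it.
S → A B C has 3 symbols on the right: break it into binary productions S → A X0, X0 → B C.
Resulting CNF grammar (5 productions): A → a; B → b; C → c; S → A X0; X0 → B C

Final answer: A → a; B → b; C → c; S → A X0; X0 → B C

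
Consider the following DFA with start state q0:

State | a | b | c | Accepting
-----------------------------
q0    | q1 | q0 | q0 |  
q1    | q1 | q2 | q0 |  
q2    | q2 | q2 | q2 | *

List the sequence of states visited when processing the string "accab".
q0 → q1 → q0 → q0 → q1 → q2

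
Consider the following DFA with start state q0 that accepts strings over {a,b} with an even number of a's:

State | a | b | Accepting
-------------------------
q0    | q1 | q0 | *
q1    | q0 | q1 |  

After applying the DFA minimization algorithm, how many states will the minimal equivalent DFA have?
All 2 states are reachable from q0, so none can be removed as unreachable.
Table-filling: first mark every (accepting, non-accepting) pair as distinguishable (accepting: {q0}; non-accepting: {q1}).
Every pair of states is distinguishable, so the DFA is already minimal.
Equivalence classes: {q0}, {q1} → 2 states.

Final answer: 2 states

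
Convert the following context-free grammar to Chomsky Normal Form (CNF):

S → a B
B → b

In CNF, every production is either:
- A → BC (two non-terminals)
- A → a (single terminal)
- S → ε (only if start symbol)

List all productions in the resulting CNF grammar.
The grammar has no ε-productions or unit productions to eliminate.
S → a B has terminal a in a right-hand side of length ≥ 2: introduce T_a → a and use T_a in place of a.
B → b is already in CNF (single terminal) – keep it.
S → a B becomes S → T_a B.
Resulting CNF grammar (3 productions): T_a → a; B → b; S → T_a B

Final answer: T_a → a; B → b; S → T_a B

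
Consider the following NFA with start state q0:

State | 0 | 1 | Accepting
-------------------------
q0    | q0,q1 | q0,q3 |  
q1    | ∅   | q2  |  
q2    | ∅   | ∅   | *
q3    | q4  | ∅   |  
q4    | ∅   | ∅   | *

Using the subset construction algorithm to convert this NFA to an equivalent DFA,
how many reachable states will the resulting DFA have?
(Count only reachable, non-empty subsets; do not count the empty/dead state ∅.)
Start subset: {q0}
{q0}: on 0 → {q0, q1}, on 1 → {q0, q3}
{q0, q1}: on 0 → {q0, q1}, on 1 → {q0, q2, q3}
{q0, q3}: on 0 → {q0, q1, q4}, on 1 → {q0, q3}
{q0, q2, q3}: on 0 → {q0, q1, q4}, on 1 → {q0, q3}
{q0, q1, q4}: on 0 → {q0, q1}, on 1 → {q0, q2, q3}
Reachable non-empty subsets: {q0}, {q0, q1}, {q0, q3}, {q0, q2, q3}, {q0, q1, q4} — 5 in total.

Final answer: 5 states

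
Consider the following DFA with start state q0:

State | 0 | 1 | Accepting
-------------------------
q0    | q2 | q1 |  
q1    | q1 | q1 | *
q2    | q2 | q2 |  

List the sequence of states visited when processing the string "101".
q0 → q1 → q1 → q1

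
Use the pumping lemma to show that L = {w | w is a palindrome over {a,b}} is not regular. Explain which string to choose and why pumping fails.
Language: L = {w | w is a palindrome over {a,b}} (strings that read the same forwards and backwards)
Step 1: Assume for contradiction that L is regular, with pumping length p.
Step 2: Choose s = a^p b a^p. Then s ∈ L (it reads the same forwards and backwards) and |s| ≥ p.
Step 3: Consider any decomposition s = xyz with |xy| ≤ p and |y| > 0. Since |xy| ≤ p and the first p symbols of s are all a's, y = a^k for some k with 1 ≤ k ≤ p.
Step 4: Pumping up (i = 2): xy²z = a^(p+k) b a^p. Its reverse is a^p b a^(p+k) ≠ a^(p+k) b a^p (the single b is no longer in the middle), so xy²z is not a palindrome and xy²z ∉ L.
This contradicts the pumping lemma, so L is not regular.

Final answer: Choose s = a^p b a^p. Since |xy| ≤ p, y = a^k with k ≥ 1. Then xy²z = a^(p+k) b a^p is not a palindrome, so ∉ L.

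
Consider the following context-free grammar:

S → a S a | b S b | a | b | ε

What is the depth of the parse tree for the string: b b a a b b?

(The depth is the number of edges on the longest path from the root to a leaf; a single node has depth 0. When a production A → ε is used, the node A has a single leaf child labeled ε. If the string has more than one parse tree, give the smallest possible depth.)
The string has even length 6, so its (unique) parse tree peels off matching outer symbols: S → b S b, S → b S b, S → a S a, and finally S → ε for the empty middle.
The S nodes are at depths 0..3; the ε leaf under the innermost S is at depth 4 (terminal leaves are at depths 1..3).
Depth = 4.

Final answer: 4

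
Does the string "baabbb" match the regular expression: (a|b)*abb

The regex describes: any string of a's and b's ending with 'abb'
No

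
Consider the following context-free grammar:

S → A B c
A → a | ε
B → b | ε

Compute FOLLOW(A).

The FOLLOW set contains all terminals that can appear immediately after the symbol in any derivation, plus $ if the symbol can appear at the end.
A occurs in S → A B c followed by B c. Add FIRST(B) minus ε = {b}; B is nullable (B → ε), so what follows B can also follow A: the terminal c. FOLLOW(A) = {b, c}.

Final answer: {b, c}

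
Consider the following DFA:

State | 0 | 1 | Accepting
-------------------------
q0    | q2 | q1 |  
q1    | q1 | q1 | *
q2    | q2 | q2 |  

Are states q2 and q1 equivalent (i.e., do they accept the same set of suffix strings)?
Try the suffix ε (the empty string).
From q2: q2 — not accepting.
From q1: q1 — accepting.
The two states disagree on this suffix, so they are not equivalent.

Final answer: No. Distinguishing string: ε (the empty string) - accepted from q1 but not from q2.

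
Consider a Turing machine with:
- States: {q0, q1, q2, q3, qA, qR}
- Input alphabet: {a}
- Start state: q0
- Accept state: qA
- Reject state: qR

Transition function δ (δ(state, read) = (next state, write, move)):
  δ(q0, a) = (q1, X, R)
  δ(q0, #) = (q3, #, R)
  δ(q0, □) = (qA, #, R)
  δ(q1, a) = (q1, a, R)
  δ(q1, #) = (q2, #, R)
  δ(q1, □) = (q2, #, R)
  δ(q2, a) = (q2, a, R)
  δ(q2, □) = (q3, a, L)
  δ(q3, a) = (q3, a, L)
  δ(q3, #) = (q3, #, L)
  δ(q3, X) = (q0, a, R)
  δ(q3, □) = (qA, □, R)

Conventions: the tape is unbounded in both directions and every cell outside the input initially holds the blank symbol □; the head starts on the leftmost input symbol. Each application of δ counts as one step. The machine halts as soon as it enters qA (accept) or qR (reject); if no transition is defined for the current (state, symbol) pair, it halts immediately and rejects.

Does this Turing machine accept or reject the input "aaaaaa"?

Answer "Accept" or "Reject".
Trace (configuration after each step, as tape_left[state]tape_right with head position):
Step 0: [q0]aaaaaa (head at position 0)
Step 1: X[q1]aaaaa (head 1)
Step 2: Xa[q1]aaaa (head 2)
Step 3: Xaa[q1]aaa (head 3)
Step 4: Xaaa[q1]aa (head 4)
Step 5: Xaaaa[q1]a (head 5)
Step 6: Xaaaaa[q1]□ (head 6)
Step 7: Xaaaaa#[q2]□ (head 7)
Step 8: Xaaaaa[q3]#a (head 6)
Step 9: Xaaaa[q3]a#a (head 5)
Step 10: Xaaa[q3]aa#a (head 4)
Step 11: Xaa[q3]aaa#a (head 3)
Step 12: Xa[q3]aaaa#a (head 2)
Step 13: X[q3]aaaaa#a (head 1)
Step 14: [q3]Xaaaaa#a (head 0)
Step 15: a[q0]aaaaa#a (head 1)
Step 16: aX[q1]aaaa#a (head 2)
Step 17: aXa[q1]aaa#a (head 3)
Step 18: aXaa[q1]aa#a (head 4)
Step 19: aXaaa[q1]a#a (head 5)
Step 20: aXaaaa[q1]#a (head 6)
Step 21: aXaaaa#[q2]a (head 7)
Step 22: aXaaaa#a[q2]□ (head 8)
Step 23: aXaaaa#[q3]aa (head 7)
Step 24: aXaaaa[q3]#aa (head 6)
Step 25: aXaaa[q3]a#aa (head 5)
Step 26: aXaa[q3]aa#aa (head 4)
Step 27: aXa[q3]aaa#aa (head 3)
Step 28: aX[q3]aaaa#aa (head 2)
Step 29: a[q3]Xaaaa#aa (head 1)
Step 30: aa[q0]aaaa#aa (head 2)
Step 31: aaX[q1]aaa#aa (head 3)
Step 32: aaXa[q1]aa#aa (head 4)
Step 33: aaXaa[q1]a#aa (head 5)
Step 34: aaXaaa[q1]#aa (head 6)
Step 35: aaXaaa#[q2]aa (head 7)
Step 36: aaXaaa#a[q2]a (head 8)
Step 37: aaXaaa#aa[q2]□ (head 9)
Step 38: aaXaaa#a[q3]aa (head 8)
Step 39: aaXaaa#[q3]aaa (head 7)
Step 40: aaXaaa[q3]#aaa (head 6)
Step 41: aaXaa[q3]a#aaa (head 5)
Step 42: aaXa[q3]aa#aaa (head 4)
Step 43: aaX[q3]aaa#aaa (head 3)
Step 44: aa[q3]Xaaa#aaa (head 2)
Step 45: aaa[q0]aaa#aaa (head 3)
Step 46: aaaX[q1]aa#aaa (head 4)
Step 47: aaaXa[q1]a#aaa (head 5)
Step 48: aaaXaa[q1]#aaa (head 6)
Step 49: aaaXaa#[q2]aaa (head 7)
Step 50: aaaXaa#a[q2]aa (head 8)
Step 51: aaaXaa#aa[q2]a (head 9)
Step 52: aaaXaa#aaa[q2]□ (head 10)
Step 53: aaaXaa#aa[q3]aa (head 9)
Step 54: aaaXaa#a[q3]aaa (head 8)
Step 55: aaaXaa#[q3]aaaa (head 7)
Step 56: aaaXaa[q3]#aaaa (head 6)
Step 57: aaaXa[q3]a#aaaa (head 5)
Step 58: aaaX[q3]aa#aaaa (head 4)
Step 59: aaa[q3]Xaa#aaaa (head 3)
Step 60: aaaa[q0]aa#aaaa (head 4)
Step 61: aaaaX[q1]a#aaaa (head 5)
Step 62: aaaaXa[q1]#aaaa (head 6)
Step 63: aaaaXa#[q2]aaaa (head 7)
Step 64: aaaaXa#a[q2]aaa (head 8)
Step 65: aaaaXa#aa[q2]aa (head 9)
Step 66: aaaaXa#aaa[q2]a (head 10)
Step 67: aaaaXa#aaaa[q2]□ (head 11)
Step 68: aaaaXa#aaa[q3]aa (head 10)
Step 69: aaaaXa#aa[q3]aaa (head 9)
Step 70: aaaaXa#a[q3]aaaa (head 8)
Step 71: aaaaXa#[q3]aaaaa (head 7)
Step 72: aaaaXa[q3]#aaaaa (head 6)
Step 73: aaaaX[q3]a#aaaaa (head 5)
Step 74: aaaa[q3]Xa#aaaaa (head 4)
Step 75: aaaaa[q0]a#aaaaa (head 5)
Step 76: aaaaaX[q1]#aaaaa (head 6)
Step 77: aaaaaX#[q2]aaaaa (head 7)
Step 78: aaaaaX#a[q2]aaaa (head 8)
Step 79: aaaaaX#aa[q2]aaa (head 9)
Step 80: aaaaaX#aaa[q2]aa (head 10)
Step 81: aaaaaX#aaaa[q2]a (head 11)
Step 82: aaaaaX#aaaaa[q2]□ (head 12)
Step 83: aaaaaX#aaaa[q3]aa (head 11)
Step 84: aaaaaX#aaa[q3]aaa (head 10)
Step 85: aaaaaX#aa[q3]aaaa (head 9)
Step 86: aaaaaX#a[q3]aaaaa (head 8)
Step 87: aaaaaX#[q3]aaaaaa (head 7)
Step 88: aaaaaX[q3]#aaaaaa (head 6)
Step 89: aaaaa[q3]X#aaaaaa (head 5)
Step 90: aaaaaa[q0]#aaaaaa (head 6)
Step 91: aaaaaa#[q3]aaaaaa (head 7)
Step 92: aaaaaa[q3]#aaaaaa (head 6)
Step 93: aaaaa[q3]a#aaaaaa (head 5)
Step 94: aaaa[q3]aa#aaaaaa (head 4)
Step 95: aaa[q3]aaa#aaaaaa (head 3)
Step 96: aa[q3]aaaa#aaaaaa (head 2)
Step 97: a[q3]aaaaa#aaaaaa (head 1)
Step 98: [q3]aaaaaa#aaaaaa (head 0)
Step 99: [q3]□aaaaaa#aaaaaa (head -1)
Step 100: □[qA]aaaaaa#aaaaaa (head 0)
The machine is in qA, so it halts and accepts.

Final answer: Accept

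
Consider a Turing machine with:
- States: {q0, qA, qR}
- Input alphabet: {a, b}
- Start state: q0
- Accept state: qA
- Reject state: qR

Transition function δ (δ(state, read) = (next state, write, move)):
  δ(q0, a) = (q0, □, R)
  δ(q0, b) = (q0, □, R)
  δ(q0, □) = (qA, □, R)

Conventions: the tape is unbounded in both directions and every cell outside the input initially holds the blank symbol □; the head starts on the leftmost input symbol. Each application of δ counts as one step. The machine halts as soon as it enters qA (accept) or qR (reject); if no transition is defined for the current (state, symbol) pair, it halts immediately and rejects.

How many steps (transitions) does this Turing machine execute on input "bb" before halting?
Step 0: [q0]bb (head at position 0)
Step 1: δ(q0, b) = (q0, □, R)  ⊢  □[q0]b (head at position 1)
Step 2: δ(q0, b) = (q0, □, R)  ⊢  □□[q0]□ (head at position 2)
Step 3: δ(q0, □) = (qA, □, R)  ⊢  □□□[qA]□ (head at position 3)
The machine is in qA, so it halts and accepts.
Number of transitions executed: 3.

Final answer: 3 steps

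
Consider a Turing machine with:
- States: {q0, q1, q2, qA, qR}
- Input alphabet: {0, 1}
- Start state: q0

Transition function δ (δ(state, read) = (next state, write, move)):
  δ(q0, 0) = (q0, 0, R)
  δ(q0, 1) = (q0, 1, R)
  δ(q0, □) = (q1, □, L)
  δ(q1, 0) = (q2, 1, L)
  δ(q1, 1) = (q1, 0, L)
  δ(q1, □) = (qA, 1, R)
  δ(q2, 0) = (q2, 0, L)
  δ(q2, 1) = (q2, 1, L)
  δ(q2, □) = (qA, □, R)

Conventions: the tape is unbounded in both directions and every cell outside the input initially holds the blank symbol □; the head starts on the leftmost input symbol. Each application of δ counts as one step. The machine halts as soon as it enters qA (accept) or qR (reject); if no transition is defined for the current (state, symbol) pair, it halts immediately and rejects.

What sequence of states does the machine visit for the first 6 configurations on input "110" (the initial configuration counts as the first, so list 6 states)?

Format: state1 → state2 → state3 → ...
Step 0: [q0]110 (head at position 0)
Step 1: δ(q0, 1) = (q0, 1, R)  ⊢  1[q0]10 (head at position 1)
Step 2: δ(q0, 1) = (q0, 1, R)  ⊢  11[q0]0 (head at position 2)
Step 3: δ(q0, 0) = (q0, 0, R)  ⊢  110[q0]□ (head at position 3)
Step 4: δ(q0, □) = (q1, □, L)  ⊢  11[q1]0□ (head at position 2)
Step 5: δ(q1, 0) = (q2, 1, L)  ⊢  1[q2]11□ (head at position 1)
Reading off the states of these 6 configurations: q0 → q0 → q0 → q0 → q1 → q2

Final answer: q0 → q0 → q0 → q0 → q1 → q2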